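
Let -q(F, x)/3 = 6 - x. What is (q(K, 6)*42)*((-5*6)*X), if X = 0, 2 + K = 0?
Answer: 0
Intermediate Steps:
K = -2 (K = -2 + 0 = -2)
q(F, x) = -18 + 3*x (q(F, x) = -3*(6 - x) = -18 + 3*x)
(q(K, 6)*42)*((-5*6)*X) = ((-18 + 3*6)*42)*(-5*6*0) = ((-18 + 18)*42)*(-30*0) = (0*42)*0 = 0*0 = 0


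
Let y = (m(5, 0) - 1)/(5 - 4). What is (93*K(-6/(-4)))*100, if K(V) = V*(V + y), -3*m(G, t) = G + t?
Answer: -16275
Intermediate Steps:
m(G, t) = -G/3 - t/3 (m(G, t) = -(G + t)/3 = -G/3 - t/3)
y = -8/3 (y = ((-⅓*5 - ⅓*0) - 1)/(5 - 4) = ((-5/3 + 0) - 1)/1 = (-5/3 - 1)*1 = -8/3*1 = -8/3 ≈ -2.6667)
K(V) = V*(-8/3 + V) (K(V) = V*(V - 8/3) = V*(-8/3 + V))
(93*K(-6/(-4)))*100 = (93*((-6/(-4))*(-8 + 3*(-6/(-4)))/3))*100 = (93*((-6*(-¼))*(-8 + 3*(-6*(-¼)))/3))*100 = (93*((⅓)*(3/2)*(-8 + 3*(3/2))))*100 = (93*((⅓)*(3/2)*(-8 + 9/2)))*100 = (93*((⅓)*(3/2)*(-7/2)))*100 = (93*(-7/4))*100 = -651/4*100 = -16275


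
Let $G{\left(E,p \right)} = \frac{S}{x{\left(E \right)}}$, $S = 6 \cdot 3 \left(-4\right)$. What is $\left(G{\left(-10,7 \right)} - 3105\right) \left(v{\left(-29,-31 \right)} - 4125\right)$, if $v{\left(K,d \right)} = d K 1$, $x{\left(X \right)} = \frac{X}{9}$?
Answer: $\frac{49038426}{5} \approx 9.8077 \cdot 10^{6}$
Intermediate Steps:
$S = -72$ ($S = 18 \left(-4\right) = -72$)
$x{\left(X \right)} = \frac{X}{9}$ ($x{\left(X \right)} = X \frac{1}{9} = \frac{X}{9}$)
$G{\left(E,p \right)} = - \frac{648}{E}$ ($G{\left(E,p \right)} = - \frac{72}{\frac{1}{9} E} = - 72 \frac{9}{E} = - \frac{648}{E}$)
$v{\left(K,d \right)} = K d$ ($v{\left(K,d \right)} = K d 1 = K d$)
$\left(G{\left(-10,7 \right)} - 3105\right) \left(v{\left(-29,-31 \right)} - 4125\right) = \left(- \frac{648}{-10} - 3105\right) \left(\left(-29\right) \left(-31\right) - 4125\right) = \left(\left(-648\right) \left(- \frac{1}{10}\right) - 3105\right) \left(899 - 4125\right) = \left(\frac{324}{5} - 3105\right) \left(-3226\right) = \left(- \frac{15201}{5}\right) \left(-3226\right) = \frac{49038426}{5}$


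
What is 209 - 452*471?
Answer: -212683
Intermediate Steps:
209 - 452*471 = 209 - 212892 = -212683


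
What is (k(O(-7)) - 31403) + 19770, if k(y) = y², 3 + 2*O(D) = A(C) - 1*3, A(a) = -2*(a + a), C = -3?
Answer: -11624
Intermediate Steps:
A(a) = -4*a
O(D) = 3 (O(D) = -3/2 + (-4*(-3) - 1*3)/2 = -3/2 + (12 - 3)/2 = -3/2 + (½)*9 = -3/2 + 9/2 = 3)
(k(O(-7)) - 31403) + 19770 = (3² - 31403) + 19770 = (9 - 31403) + 19770 = -31394 + 19770 = -11624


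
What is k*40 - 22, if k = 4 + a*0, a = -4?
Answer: 138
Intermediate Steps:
k = 4 (k = 4 - 4*0 = 4 + 0 = 4)
k*40 - 22 = 4*40 - 22 = 160 - 22 = 138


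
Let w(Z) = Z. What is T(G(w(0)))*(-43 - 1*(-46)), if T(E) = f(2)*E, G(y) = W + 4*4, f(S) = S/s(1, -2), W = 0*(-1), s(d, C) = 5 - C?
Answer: 96/7 ≈ 13.714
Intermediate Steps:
W = 0
f(S) = S/7 (f(S) = S/(5 - 1*(-2)) = S/(5 + 2) = S/7)
G(y) = 16 (G(y) = 0 + 4*4 = 0 + 16 = 16)
T(E) = 2*E/7 (T(E) = ((⅐)*2)*E = 2*E/7)
T(G(w(0)))*(-43 - 1*(-46)) = ((2/7)*16)*(-43 - 1*(-46)) = 32*(-43 + 46)/7 = (32/7)*3 = 96/7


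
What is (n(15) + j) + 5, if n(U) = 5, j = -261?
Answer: -251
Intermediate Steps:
(n(15) + j) + 5 = (5 - 261) + 5 = -256 + 5 = -251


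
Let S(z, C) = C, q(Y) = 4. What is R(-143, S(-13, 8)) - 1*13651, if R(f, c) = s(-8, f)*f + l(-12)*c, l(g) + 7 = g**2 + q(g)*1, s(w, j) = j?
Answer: 7926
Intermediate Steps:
l(g) = -3 + g**2 (l(g) = -7 + (g**2 + 4*1) = -7 + (g**2 + 4) = -7 + (4 + g**2) = -3 + g**2)
R(f, c) = f**2 + 141*c (R(f, c) = f*f + (-3 + (-12)**2)*c = f**2 + (-3 + 144)*c = f**2 + 141*c)
R(-143, S(-13, 8)) - 1*13651 = ((-143)**2 + 141*8) - 1*13651 = (20449 + 1128) - 13651 = 21577 - 13651 = 7926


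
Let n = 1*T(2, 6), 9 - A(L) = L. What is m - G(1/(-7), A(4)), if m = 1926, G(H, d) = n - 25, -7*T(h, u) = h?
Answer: 13659/7 ≈ 1951.3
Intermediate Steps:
A(L) = 9 - L
T(h, u) = -h/7
n = -2/7 (n = 1*(-1/7*2) = 1*(-2/7) = -2/7 ≈ -0.28571)
G(H, d) = -177/7 (G(H, d) = -2/7 - 25 = -177/7)
m - G(1/(-7), A(4)) = 1926 - 1*(-177/7) = 1926 + 177/7 = 13659/7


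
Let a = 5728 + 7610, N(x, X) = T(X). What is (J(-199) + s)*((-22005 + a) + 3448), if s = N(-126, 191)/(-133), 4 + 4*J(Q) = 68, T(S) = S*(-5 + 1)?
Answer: -15093348/133 ≈ -1.1348e+5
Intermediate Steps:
T(S) = -4*S (T(S) = S*(-4) = -4*S)
N(x, X) = -4*X
J(Q) = 16 (J(Q) = -1 + (¼)*68 = -1 + 17 = 16)
a = 13338
s = 764/133 (s = -4*191/(-133) = -764*(-1/133) = 764/133 ≈ 5.7444)
(J(-199) + s)*((-22005 + a) + 3448) = (16 + 764/133)*((-22005 + 13338) + 3448) = 2892*(-8667 + 3448)/133 = (2892/133)*(-5219) = -15093348/133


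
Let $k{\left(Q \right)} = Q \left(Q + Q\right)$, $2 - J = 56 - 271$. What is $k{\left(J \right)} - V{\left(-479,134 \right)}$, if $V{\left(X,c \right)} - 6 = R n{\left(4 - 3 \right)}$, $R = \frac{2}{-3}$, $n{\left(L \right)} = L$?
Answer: $\frac{282518}{3} \approx 94173.0$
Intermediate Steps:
$R = - \frac{2}{3}$ ($R = 2 \left(- \frac{1}{3}\right) = - \frac{2}{3} \approx -0.66667$)
$J = 217$ ($J = 2 - \left(56 - 271\right) = 2 - -215 = 2 + 215 = 217$)
$V{\left(X,c \right)} = \frac{16}{3}$ ($V{\left(X,c \right)} = 6 - \frac{2 \left(4 - 3\right)}{3} = 6 - \frac{2}{3} = \frac{16}{3}$)
$k{\left(Q \right)} = 2 Q^{2}$ ($k{\left(Q \right)} = Q 2 Q = 2 Q^{2}$)
$k{\left(J \right)} - V{\left(-479,134 \right)} = 2 \cdot 217^{2} - \frac{16}{3} = 2 \cdot 47089 - \frac{16}{3} = 94178 - \frac{16}{3} = \frac{282518}{3}$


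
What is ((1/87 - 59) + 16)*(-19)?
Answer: 71060/87 ≈ 816.78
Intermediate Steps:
((1/87 - 59) + 16)*(-19) = (-5132/87 + 16)*(-19) = -3740/87*(-19) = 71060/87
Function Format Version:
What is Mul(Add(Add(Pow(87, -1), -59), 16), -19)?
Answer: Rational(71060, 87) ≈ 816.78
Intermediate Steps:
Mul(Add(Add(Pow(87, -1), -59), 16), -19) = Mul(Add(Add(Rational(1, 87), -59), 16), -19) = Mul(Add(Rational(-5132, 87), 16), -19) = Mul(Rational(-3740, 87), -19) = Rational(71060, 87)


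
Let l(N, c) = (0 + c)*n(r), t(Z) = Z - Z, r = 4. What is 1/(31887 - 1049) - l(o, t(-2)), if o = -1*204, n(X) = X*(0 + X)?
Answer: 1/30838 ≈ 3.2428e-5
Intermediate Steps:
n(X) = X**2 (n(X) = X*X = X**2)
t(Z) = 0
o = -204
l(N, c) = 16*c (l(N, c) = (0 + c)*4**2 = c*16 = 16*c)
1/(31887 - 1049) - l(o, t(-2)) = 1/(31887 - 1049) - 16*0 = 1/30838 - 1*0 = 1/30838 + 0 = 1/30838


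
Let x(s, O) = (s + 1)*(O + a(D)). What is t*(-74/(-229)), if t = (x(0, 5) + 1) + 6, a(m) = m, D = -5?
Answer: 518/229 ≈ 2.2620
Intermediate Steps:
x(s, O) = (1 + s)*(-5 + O) (x(s, O) = (s + 1)*(O - 5) = (1 + s)*(-5 + O))
t = 7 (t = ((-5 + 5 - 5*0 + 5*0) + 1) + 6 = ((-5 + 5 + 0 + 0) + 1) + 6 = (0 + 1) + 6 = 1 + 6 = 7)
t*(-74/(-229)) = 7*(-74/(-229)) = 7*(-74*(-1/229)) = 7*(74/229) = 518/229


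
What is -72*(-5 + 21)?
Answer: -1152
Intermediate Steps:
-72*(-5 + 21) = -72*16 = -9*128 = -1152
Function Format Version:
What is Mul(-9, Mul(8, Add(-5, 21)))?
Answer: -1152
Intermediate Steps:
Mul(-9, Mul(8, Add(-5, 21))) = Mul(-9, Mul(8, 16)) = Mul(-9, 128) = -1152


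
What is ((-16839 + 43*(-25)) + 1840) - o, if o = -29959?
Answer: 13885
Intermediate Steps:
((-16839 + 43*(-25)) + 1840) - o = ((-16839 + 43*(-25)) + 1840) - 1*(-29959) = ((-16839 - 1075) + 1840) + 29959 = (-17914 + 1840) + 29959 = -16074 + 29959 = 13885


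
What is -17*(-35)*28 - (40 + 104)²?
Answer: -4076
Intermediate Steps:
-17*(-35)*28 - (40 + 104)² = 595*28 - 1*144² = 16660 - 1*20736 = 16660 - 20736 = -4076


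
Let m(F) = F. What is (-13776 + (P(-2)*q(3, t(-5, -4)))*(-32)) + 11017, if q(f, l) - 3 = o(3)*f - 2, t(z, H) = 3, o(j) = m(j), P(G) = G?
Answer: -2119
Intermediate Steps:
o(j) = j
q(f, l) = 1 + 3*f (q(f, l) = 3 + (3*f - 2) = 3 + (-2 + 3*f) = 1 + 3*f)
(-13776 + (P(-2)*q(3, t(-5, -4)))*(-32)) + 11017 = (-13776 - 2*(1 + 3*3)*(-32)) + 11017 = (-13776 - 2*(1 + 9)*(-32)) + 11017 = (-13776 - 2*10*(-32)) + 11017 = (-13776 - 20*(-32)) + 11017 = (-13776 + 640) + 11017 = -13136 + 11017 = -2119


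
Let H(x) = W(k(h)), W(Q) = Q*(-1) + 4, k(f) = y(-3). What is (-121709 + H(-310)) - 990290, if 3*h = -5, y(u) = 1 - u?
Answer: -1111999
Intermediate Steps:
h = -5/3 (h = (⅓)*(-5) = -5/3 ≈ -1.6667)
k(f) = 4 (k(f) = 1 - 1*(-3) = 1 + 3 = 4)
W(Q) = 4 - Q (W(Q) = -Q + 4 = 4 - Q)
H(x) = 0 (H(x) = 4 - 1*4 = 4 - 4 = 0)
(-121709 + H(-310)) - 990290 = (-121709 + 0) - 990290 = -121709 - 990290 = -1111999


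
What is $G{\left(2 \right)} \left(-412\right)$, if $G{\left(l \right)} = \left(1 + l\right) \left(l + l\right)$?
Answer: $-4944$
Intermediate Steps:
$G{\left(l \right)} = 2 l \left(1 + l\right)$ ($G{\left(l \right)} = \left(1 + l\right) 2 l = 2 l \left(1 + l\right)$)
$G{\left(2 \right)} \left(-412\right) = 2 \cdot 2 \left(1 + 2\right) \left(-412\right) = 2 \cdot 2 \cdot 3 \left(-412\right) = 12 \left(-412\right) = -4944$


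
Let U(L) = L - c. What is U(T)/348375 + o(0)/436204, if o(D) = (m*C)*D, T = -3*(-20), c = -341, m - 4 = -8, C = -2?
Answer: 401/348375 ≈ 0.0011511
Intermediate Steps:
m = -4 (m = 4 - 8 = -4)
T = 60
U(L) = 341 + L (U(L) = L - 1*(-341) = L + 341 = 341 + L)
o(D) = 8*D (o(D) = (-4*(-2))*D = 8*D)
U(T)/348375 + o(0)/436204 = (341 + 60)/348375 + (8*0)/436204 = 401*(1/348375) + 0*(1/436204) = 401/348375 + 0 = 401/348375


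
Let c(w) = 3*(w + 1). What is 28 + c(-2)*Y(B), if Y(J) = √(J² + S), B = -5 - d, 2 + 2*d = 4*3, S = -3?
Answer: 28 - 3*√97 ≈ -1.5466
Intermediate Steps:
d = 5 (d = -1 + (4*3)/2 = -1 + (½)*12 = -1 + 6 = 5)
B = -10 (B = -5 - 1*5 = -5 - 5 = -10)
Y(J) = √(-3 + J²) (Y(J) = √(J² - 3) = √(-3 + J²))
c(w) = 3 + 3*w (c(w) = 3*(1 + w) = 3 + 3*w)
28 + c(-2)*Y(B) = 28 + (3 + 3*(-2))*√(-3 + (-10)²) = 28 + (3 - 6)*√(-3 + 100) = 28 - 3*√97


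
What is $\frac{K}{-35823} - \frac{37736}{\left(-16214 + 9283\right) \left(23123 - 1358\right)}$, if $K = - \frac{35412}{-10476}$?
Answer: $\frac{244989388693}{1572568283794995} \approx 0.00015579$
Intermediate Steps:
$K = \frac{2951}{873}$ ($K = \left(-35412\right) \left(- \frac{1}{10476}\right) = \frac{2951}{873} \approx 3.3803$)
$\frac{K}{-35823} - \frac{37736}{\left(-16214 + 9283\right) \left(23123 - 1358\right)} = \frac{2951}{873 \left(-35823\right)} - \frac{37736}{\left(-16214 + 9283\right) \left(23123 - 1358\right)} = \frac{2951}{873} \left(- \frac{1}{35823}\right) - \frac{37736}{\left(-6931\right) 21765} = - \frac{2951}{31273479} - \frac{37736}{-150853215} = - \frac{2951}{31273479} - - \frac{37736}{150853215} = - \frac{2951}{31273479} + \frac{37736}{150853215} = \frac{244989388693}{1572568283794995}$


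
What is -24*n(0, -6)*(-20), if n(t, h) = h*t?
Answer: 0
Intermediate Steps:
-24*n(0, -6)*(-20) = -(-144)*0*(-20) = -24*0*(-20) = 0*(-20) = 0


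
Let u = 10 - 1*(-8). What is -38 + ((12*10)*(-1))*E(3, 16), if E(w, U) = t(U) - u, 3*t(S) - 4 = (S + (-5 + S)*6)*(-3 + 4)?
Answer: -1318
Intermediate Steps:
t(S) = -26/3 + 7*S/3 (t(S) = 4/3 + ((S + (-5 + S)*6)*(-3 + 4))/3 = 4/3 + ((S + (-30 + 6*S))*1)/3 = 4/3 + ((-30 + 7*S)*1)/3 = 4/3 + (-30 + 7*S)/3 = 4/3 + (-10 + 7*S/3) = -26/3 + 7*S/3)
u = 18 (u = 10 + 8 = 18)
E(w, U) = -80/3 + 7*U/3 (E(w, U) = (-26/3 + 7*U/3) - 1*18 = (-26/3 + 7*U/3) - 18 = -80/3 + 7*U/3)
-38 + ((12*10)*(-1))*E(3, 16) = -38 + ((12*10)*(-1))*(-80/3 + (7/3)*16) = -38 + (120*(-1))*(-80/3 + 112/3) = -38 - 120*32/3 = -38 - 1280 = -1318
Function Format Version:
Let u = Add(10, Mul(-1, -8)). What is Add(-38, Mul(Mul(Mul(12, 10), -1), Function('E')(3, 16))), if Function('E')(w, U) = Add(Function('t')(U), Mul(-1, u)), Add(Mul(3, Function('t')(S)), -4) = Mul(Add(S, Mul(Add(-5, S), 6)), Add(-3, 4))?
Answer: -1318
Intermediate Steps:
Function('t')(S) = Add(Rational(-26, 3), Mul(Rational(7, 3), S)) (Function('t')(S) = Add(Rational(4, 3), Mul(Rational(1, 3), Mul(Add(S, Mul(Add(-5, S), 6)), Add(-3, 4)))) = Add(Rational(4, 3), Mul(Rational(1, 3), Mul(Add(S, Add(-30, Mul(6, S))), 1))) = Add(Rational(4, 3), Mul(Rational(1, 3), Mul(Add(-30, Mul(7, S)), 1))) = Add(Rational(4, 3), Mul(Rational(1, 3), Add(-30, Mul(7, S)))) = Add(Rational(4, 3), Add(-10, Mul(Rational(7, 3), S))) = Add(Rational(-26, 3), Mul(Rational(7, 3), S)))
u = 18 (u = Add(10, 8) = 18)
Function('E')(w, U) = Add(Rational(-80, 3), Mul(Rational(7, 3), U)) (Function('E')(w, U) = Add(Add(Rational(-26, 3), Mul(Rational(7, 3), U)), Mul(-1, 18)) = Add(Add(Rational(-26, 3), Mul(Rational(7, 3), U)), -18) = Add(Rational(-80, 3), Mul(Rational(7, 3), U)))
Add(-38, Mul(Mul(Mul(12, 10), -1), Function('E')(3, 16))) = Add(-38, Mul(Mul(Mul(12, 10), -1), Add(Rational(-80, 3), Mul(Rational(7, 3), 16)))) = Add(-38, Mul(Mul(120, -1), Add(Rational(-80, 3), Rational(112, 3)))) = Add(-38, Mul(-120, Rational(32, 3))) = Add(-38, -1280) = -1318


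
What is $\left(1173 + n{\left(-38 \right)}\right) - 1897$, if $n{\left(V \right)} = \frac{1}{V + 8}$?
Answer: $- \frac{21721}{30} \approx -724.03$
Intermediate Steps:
$n{\left(V \right)} = \frac{1}{8 + V}$
$\left(1173 + n{\left(-38 \right)}\right) - 1897 = \left(1173 + \frac{1}{8 - 38}\right) - 1897 = \left(1173 + \frac{1}{-30}\right) - 1897 = \left(1173 - \frac{1}{30}\right) - 1897 = \frac{35189}{30} - 1897 = - \frac{21721}{30}$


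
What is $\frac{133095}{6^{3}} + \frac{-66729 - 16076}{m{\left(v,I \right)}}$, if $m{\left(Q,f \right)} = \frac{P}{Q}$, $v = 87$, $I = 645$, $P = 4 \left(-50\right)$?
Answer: $\frac{1648636}{45} \approx 36636.0$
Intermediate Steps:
$P = -200$
$m{\left(Q,f \right)} = - \frac{200}{Q}$
$\frac{133095}{6^{3}} + \frac{-66729 - 16076}{m{\left(v,I \right)}} = \frac{133095}{6^{3}} + \frac{-66729 - 16076}{\left(-200\right) \frac{1}{87}} = \frac{133095}{216} + \frac{-66729 - 16076}{\left(-200\right) \frac{1}{87}} = 133095 \cdot \frac{1}{216} - \frac{82805}{- \frac{200}{87}} = \frac{44365}{72} - - \frac{1440807}{40} = \frac{44365}{72} + \frac{1440807}{40} = \frac{1648636}{45}$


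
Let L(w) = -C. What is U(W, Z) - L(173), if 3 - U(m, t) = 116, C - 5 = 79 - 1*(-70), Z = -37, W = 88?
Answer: 41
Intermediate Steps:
C = 154 (C = 5 + (79 - 1*(-70)) = 5 + (79 + 70) = 5 + 149 = 154)
U(m, t) = -113 (U(m, t) = 3 - 1*116 = 3 - 116 = -113)
L(w) = -154 (L(w) = -1*154 = -154)
U(W, Z) - L(173) = -113 - 1*(-154) = -113 + 154 = 41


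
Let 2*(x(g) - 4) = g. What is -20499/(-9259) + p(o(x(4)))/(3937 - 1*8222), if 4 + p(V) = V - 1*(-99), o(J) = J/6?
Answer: 86949351/39674815 ≈ 2.1916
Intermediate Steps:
x(g) = 4 + g/2
o(J) = J/6 (o(J) = J*(1/6) = J/6)
p(V) = 95 + V (p(V) = -4 + (V - 1*(-99)) = -4 + (V + 99) = -4 + (99 + V) = 95 + V)
-20499/(-9259) + p(o(x(4)))/(3937 - 1*8222) = -20499/(-9259) + (95 + (4 + (1/2)*4)/6)/(3937 - 1*8222) = -20499*(-1/9259) + (95 + (4 + 2)/6)/(3937 - 8222) = 20499/9259 + (95 + (1/6)*6)/(-4285) = 20499/9259 + (95 + 1)*(-1/4285) = 20499/9259 + 96*(-1/4285) = 20499/9259 - 96/4285 = 86949351/39674815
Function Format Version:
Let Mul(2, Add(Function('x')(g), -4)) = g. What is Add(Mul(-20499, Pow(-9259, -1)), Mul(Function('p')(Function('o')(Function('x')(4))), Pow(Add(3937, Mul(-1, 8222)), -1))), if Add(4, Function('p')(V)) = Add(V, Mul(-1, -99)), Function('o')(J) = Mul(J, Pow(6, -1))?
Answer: Rational(86949351, 39674815) ≈ 2.1916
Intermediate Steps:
Function('x')(g) = Add(4, Mul(Rational(1, 2), g))
Function('o')(J) = Mul(Rational(1, 6), J) (Function('o')(J) = Mul(J, Rational(1, 6)) = Mul(Rational(1, 6), J))
Function('p')(V) = Add(95, V) (Function('p')(V) = Add(-4, Add(V, Mul(-1, -99))) = Add(-4, Add(V, 99)) = Add(-4, Add(99, V)) = Add(95, V))
Add(Mul(-20499, Pow(-9259, -1)), Mul(Function('p')(Function('o')(Function('x')(4))), Pow(Add(3937, Mul(-1, 8222)), -1))) = Add(Mul(-20499, Pow(-9259, -1)), Mul(Add(95, Mul(Rational(1, 6), Add(4, Mul(Rational(1, 2), 4)))), Pow(Add(3937, Mul(-1, 8222)), -1))) = Add(Mul(-20499, Rational(-1, 9259)), Mul(Add(95, Mul(Rational(1, 6), Add(4, 2))), Pow(Add(3937, -8222), -1))) = Add(Rational(20499, 9259), Mul(Add(95, Mul(Rational(1, 6), 6)), Pow(-4285, -1))) = Add(Rational(20499, 9259), Mul(Add(95, 1), Rational(-1, 4285))) = Add(Rational(20499, 9259), Mul(96, Rational(-1, 4285))) = Add(Rational(20499, 9259), Rational(-96, 4285)) = Rational(86949351, 39674815)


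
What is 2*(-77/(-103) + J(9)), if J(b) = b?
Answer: 2008/103 ≈ 19.495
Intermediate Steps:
2*(-77/(-103) + J(9)) = 2*(-77/(-103) + 9) = 2*(-77*(-1/103) + 9) = 2*(77/103 + 9) = 2*(1004/103) = 2008/103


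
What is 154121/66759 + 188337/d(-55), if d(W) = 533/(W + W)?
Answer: -125724429967/3234777 ≈ -38867.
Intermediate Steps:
d(W) = 533/(2*W) (d(W) = 533/((2*W)) = 533*(1/(2*W)) = 533/(2*W))
154121/66759 + 188337/d(-55) = 154121/66759 + 188337/(((533/2)/(-55))) = 154121*(1/66759) + 188337/(((533/2)*(-1/55))) = 14011/6069 + 188337/(-533/110) = 14011/6069 + 188337*(-110/533) = 14011/6069 - 20717070/533 = -125724429967/3234777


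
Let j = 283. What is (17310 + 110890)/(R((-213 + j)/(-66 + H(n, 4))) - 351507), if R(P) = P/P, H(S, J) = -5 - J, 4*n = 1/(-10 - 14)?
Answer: -64100/175753 ≈ -0.36472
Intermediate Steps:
n = -1/96 (n = 1/(4*(-10 - 14)) = (¼)/(-24) = (¼)*(-1/24) = -1/96 ≈ -0.010417)
R(P) = 1
(17310 + 110890)/(R((-213 + j)/(-66 + H(n, 4))) - 351507) = (17310 + 110890)/(1 - 351507) = 128200/(-351506) = 128200*(-1/351506) = -64100/175753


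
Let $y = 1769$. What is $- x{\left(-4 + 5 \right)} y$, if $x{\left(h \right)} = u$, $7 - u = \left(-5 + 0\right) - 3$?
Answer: $-26535$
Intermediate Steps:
$u = 15$ ($u = 7 - \left(\left(-5 + 0\right) - 3\right) = 7 - \left(-5 - 3\right) = 7 - -8 = 7 + 8 = 15$)
$x{\left(h \right)} = 15$
$- x{\left(-4 + 5 \right)} y = - 15 \cdot 1769 = \left(-1\right) 26535 = -26535$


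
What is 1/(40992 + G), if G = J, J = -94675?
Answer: -1/53683 ≈ -1.8628e-5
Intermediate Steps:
G = -94675
1/(40992 + G) = 1/(40992 - 94675) = 1/(-53683) = -1/53683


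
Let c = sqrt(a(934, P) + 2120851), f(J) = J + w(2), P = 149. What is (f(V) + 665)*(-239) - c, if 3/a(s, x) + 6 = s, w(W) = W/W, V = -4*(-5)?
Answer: -163954 - sqrt(114152684398)/232 ≈ -1.6541e+5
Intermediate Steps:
V = 20
w(W) = 1
a(s, x) = 3/(-6 + s)
f(J) = 1 + J (f(J) = J + 1 = 1 + J)
c = sqrt(114152684398)/232 (c = sqrt(3/(-6 + 934) + 2120851) = sqrt(3/928 + 2120851) = sqrt(1968149731/928) = sqrt(114152684398)/232 ≈ 1456.3)
(f(V) + 665)*(-239) - c = ((1 + 20) + 665)*(-239) - sqrt(114152684398)/232 = (21 + 665)*(-239) - sqrt(114152684398)/232 = 686*(-239) - sqrt(114152684398)/232 = -163954 - sqrt(114152684398)/232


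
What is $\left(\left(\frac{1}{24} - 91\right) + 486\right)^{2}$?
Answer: $\frac{89889361}{576} \approx 1.5606 \cdot 10^{5}$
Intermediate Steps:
$\left(\left(\frac{1}{24} - 91\right) + 486\right)^{2} = \left(- \frac{2183}{24} + 486\right)^{2} = \left(\frac{9481}{24}\right)^{2} = \frac{89889361}{576}$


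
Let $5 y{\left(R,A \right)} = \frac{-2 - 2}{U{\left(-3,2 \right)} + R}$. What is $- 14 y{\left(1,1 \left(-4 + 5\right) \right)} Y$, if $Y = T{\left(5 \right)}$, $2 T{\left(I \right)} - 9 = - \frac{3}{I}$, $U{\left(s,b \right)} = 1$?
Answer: $\frac{588}{25} \approx 23.52$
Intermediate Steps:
$T{\left(I \right)} = \frac{9}{2} - \frac{3}{2 I}$ ($T{\left(I \right)} = \frac{9}{2} + \frac{\left(-3\right) \frac{1}{I}}{2} = \frac{9}{2} - \frac{3}{2 I}$)
$y{\left(R,A \right)} = - \frac{4}{5 \left(1 + R\right)}$ ($y{\left(R,A \right)} = \frac{\left(-2 - 2\right) \frac{1}{1 + R}}{5} = \frac{\left(-4\right) \frac{1}{1 + R}}{5} = - \frac{4}{5 \left(1 + R\right)}$)
$Y = \frac{21}{5}$ ($Y = \frac{3 \left(-1 + 3 \cdot 5\right)}{2 \cdot 5} = \frac{3}{2} \cdot \frac{1}{5} \left(-1 + 15\right) = \frac{3}{2} \cdot \frac{1}{5} \cdot 14 = \frac{21}{5} \approx 4.2$)
$- 14 y{\left(1,1 \left(-4 + 5\right) \right)} Y = - 14 \left(- \frac{4}{5 + 5 \cdot 1}\right) \frac{21}{5} = - 14 \left(- \frac{4}{5 + 5}\right) \frac{21}{5} = - 14 \left(- \frac{4}{10}\right) \frac{21}{5} = - 14 \left(\left(-4\right) \frac{1}{10}\right) \frac{21}{5} = \left(-14\right) \left(- \frac{2}{5}\right) \frac{21}{5} = \frac{28}{5} \cdot \frac{21}{5} = \frac{588}{25}$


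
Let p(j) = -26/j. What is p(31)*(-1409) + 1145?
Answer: 72129/31 ≈ 2326.7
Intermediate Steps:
p(31)*(-1409) + 1145 = -26/31*(-1409) + 1145 = 36634/31 + 1145 = 72129/31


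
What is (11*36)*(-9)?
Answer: -3564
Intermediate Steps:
(11*36)*(-9) = 396*(-9) = -3564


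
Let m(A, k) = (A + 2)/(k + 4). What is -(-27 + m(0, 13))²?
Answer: -208849/289 ≈ -722.66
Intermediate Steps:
m(A, k) = (2 + A)/(4 + k)
-(-27 + m(0, 13))² = -(-27 + (2 + 0)/(4 + 13))² = -(-27 + 2/17)² = -(-457/17)² = -1*208849/289 = -208849/289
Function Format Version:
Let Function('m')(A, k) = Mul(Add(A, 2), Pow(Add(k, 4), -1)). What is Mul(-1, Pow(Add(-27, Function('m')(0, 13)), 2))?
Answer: Rational(-208849, 289) ≈ -722.66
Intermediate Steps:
Function('m')(A, k) = Mul(Pow(Add(4, k), -1), Add(2, A)) (Function('m')(A, k) = Mul(Add(2, A), Pow(Add(4, k), -1)) = Mul(Pow(Add(4, k), -1), Add(2, A)))
Mul(-1, Pow(Add(-27, Function('m')(0, 13)), 2)) = Mul(-1, Pow(Add(-27, Mul(Pow(Add(4, 13), -1), Add(2, 0))), 2)) = Mul(-1, Pow(Add(-27, Mul(Pow(17, -1), 2)), 2)) = Mul(-1, Pow(Add(-27, Mul(Rational(1, 17), 2)), 2)) = Mul(-1, Pow(Add(-27, Rational(2, 17)), 2)) = Mul(-1, Pow(Rational(-457, 17), 2)) = Mul(-1, Rational(208849, 289)) = Rational(-208849, 289)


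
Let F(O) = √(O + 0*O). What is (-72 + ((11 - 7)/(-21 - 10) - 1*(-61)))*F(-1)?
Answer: -345*I/31 ≈ -11.129*I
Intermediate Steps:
F(O) = √O (F(O) = √(O + 0) = √O)
(-72 + ((11 - 7)/(-21 - 10) - 1*(-61)))*F(-1) = (-72 + ((11 - 7)/(-21 - 10) - 1*(-61)))*√(-1) = (-72 + (4/(-31) + 61))*I = (-72 + (4*(-1/31) + 61))*I = (-72 + (-4/31 + 61))*I = (-72 + 1887/31)*I = -345*I/31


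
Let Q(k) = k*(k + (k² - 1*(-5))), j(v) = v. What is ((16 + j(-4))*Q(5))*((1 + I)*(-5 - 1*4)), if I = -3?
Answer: 37800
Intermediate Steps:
Q(k) = k*(5 + k + k²) (Q(k) = k*(k + (k² + 5)) = k*(k + (5 + k²)) = k*(5 + k + k²))
((16 + j(-4))*Q(5))*((1 + I)*(-5 - 1*4)) = ((16 - 4)*(5*(5 + 5 + 5²)))*((1 - 3)*(-5 - 1*4)) = (12*(5*(5 + 5 + 25)))*(-2*(-5 - 4)) = (12*(5*35))*(-2*(-9)) = (12*175)*18 = 2100*18 = 37800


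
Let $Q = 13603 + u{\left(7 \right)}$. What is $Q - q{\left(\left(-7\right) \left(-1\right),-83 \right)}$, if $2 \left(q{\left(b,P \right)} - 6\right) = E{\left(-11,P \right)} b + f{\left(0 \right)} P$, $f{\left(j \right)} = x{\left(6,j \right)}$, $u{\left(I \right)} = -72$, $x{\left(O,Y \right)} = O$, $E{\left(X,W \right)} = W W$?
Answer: $- \frac{20675}{2} \approx -10338.0$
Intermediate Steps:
$E{\left(X,W \right)} = W^{2}$
$f{\left(j \right)} = 6$
$q{\left(b,P \right)} = 6 + 3 P + \frac{b P^{2}}{2}$ ($q{\left(b,P \right)} = 6 + \frac{P^{2} b + 6 P}{2} = 6 + \frac{b P^{2} + 6 P}{2} = 6 + \frac{6 P + b P^{2}}{2} = 6 + \left(3 P + \frac{b P^{2}}{2}\right) = 6 + 3 P + \frac{b P^{2}}{2}$)
$Q = 13531$ ($Q = 13603 - 72 = 13531$)
$Q - q{\left(\left(-7\right) \left(-1\right),-83 \right)} = 13531 - \left(6 + 3 \left(-83\right) + \frac{\left(-7\right) \left(-1\right) \left(-83\right)^{2}}{2}\right) = 13531 - \left(6 - 249 + \frac{1}{2} \cdot 7 \cdot 6889\right) = 13531 - \left(6 - 249 + \frac{48223}{2}\right) = 13531 - \frac{47737}{2} = - \frac{20675}{2}$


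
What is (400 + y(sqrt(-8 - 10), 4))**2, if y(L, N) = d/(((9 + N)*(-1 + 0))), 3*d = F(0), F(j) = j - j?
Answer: 160000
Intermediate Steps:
F(j) = 0
d = 0 (d = (1/3)*0 = 0)
y(L, N) = 0 (y(L, N) = 0/(((9 + N)*(-1 + 0))) = 0/(((9 + N)*(-1))) = 0/(-9 - N) = 0)
(400 + y(sqrt(-8 - 10), 4))**2 = (400 + 0)**2 = 400**2 = 160000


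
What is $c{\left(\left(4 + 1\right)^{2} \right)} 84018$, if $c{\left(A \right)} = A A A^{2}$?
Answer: $32819531250$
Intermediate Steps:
$c{\left(A \right)} = A^{4}$ ($c{\left(A \right)} = A^{2} A^{2} = A^{4}$)
$c{\left(\left(4 + 1\right)^{2} \right)} 84018 = \left(\left(4 + 1\right)^{2}\right)^{4} \cdot 84018 = \left(5^{2}\right)^{4} \cdot 84018 = 25^{4} \cdot 84018 = 390625 \cdot 84018 = 32819531250$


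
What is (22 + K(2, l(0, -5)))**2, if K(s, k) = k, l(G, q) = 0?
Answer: 484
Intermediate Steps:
(22 + K(2, l(0, -5)))**2 = (22 + 0)**2 = 22**2 = 484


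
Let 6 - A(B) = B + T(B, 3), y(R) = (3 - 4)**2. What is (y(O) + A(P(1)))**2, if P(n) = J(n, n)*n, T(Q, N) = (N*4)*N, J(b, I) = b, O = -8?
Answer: 900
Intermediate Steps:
y(R) = 1 (y(R) = (-1)**2 = 1)
T(Q, N) = 4*N**2 (T(Q, N) = (4*N)*N = 4*N**2)
P(n) = n**2 (P(n) = n*n = n**2)
A(B) = -30 - B (A(B) = 6 - (B + 4*3**2) = 6 - (B + 4*9) = 6 - (B + 36) = 6 - (36 + B) = 6 + (-36 - B) = -30 - B)
(y(O) + A(P(1)))**2 = (1 + (-30 - 1*1**2))**2 = (1 + (-30 - 1*1))**2 = (1 + (-30 - 1))**2 = (1 - 31)**2 = (-30)**2 = 900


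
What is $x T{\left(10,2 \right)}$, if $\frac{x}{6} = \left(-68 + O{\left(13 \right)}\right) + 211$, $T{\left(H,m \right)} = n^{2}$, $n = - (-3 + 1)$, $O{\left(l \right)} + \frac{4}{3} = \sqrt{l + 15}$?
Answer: $3400 + 48 \sqrt{7} \approx 3527.0$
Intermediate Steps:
$O{\left(l \right)} = - \frac{4}{3} + \sqrt{15 + l}$ ($O{\left(l \right)} = - \frac{4}{3} + \sqrt{l + 15} = - \frac{4}{3} + \sqrt{15 + l}$)
$n = 2$ ($n = \left(-1\right) \left(-2\right) = 2$)
$T{\left(H,m \right)} = 4$ ($T{\left(H,m \right)} = 2^{2} = 4$)
$x = 850 + 12 \sqrt{7}$ ($x = 6 \left(\left(-68 - \left(\frac{4}{3} - \sqrt{15 + 13}\right)\right) + 211\right) = 6 \left(\left(-68 - \left(\frac{4}{3} - \sqrt{28}\right)\right) + 211\right) = 6 \left(\left(-68 - \left(\frac{4}{3} - 2 \sqrt{7}\right)\right) + 211\right) = 6 \left(\left(- \frac{208}{3} + 2 \sqrt{7}\right) + 211\right) = 6 \left(\frac{425}{3} + 2 \sqrt{7}\right) = 850 + 12 \sqrt{7} \approx 881.75$)
$x T{\left(10,2 \right)} = \left(850 + 12 \sqrt{7}\right) 4 = 3400 + 48 \sqrt{7}$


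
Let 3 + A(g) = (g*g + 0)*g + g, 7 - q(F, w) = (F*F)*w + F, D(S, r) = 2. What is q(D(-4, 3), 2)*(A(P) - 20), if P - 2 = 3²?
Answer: -3957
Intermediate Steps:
q(F, w) = 7 - F - w*F² (q(F, w) = 7 - ((F*F)*w + F) = 7 - (F²*w + F) = 7 - (w*F² + F) = 7 - (F + w*F²) = 7 + (-F - w*F²) = 7 - F - w*F²)
P = 11 (P = 2 + 3² = 2 + 9 = 11)
A(g) = -3 + g + g³ (A(g) = -3 + ((g*g + 0)*g + g) = -3 + ((g² + 0)*g + g) = -3 + (g²*g + g) = -3 + (g³ + g) = -3 + (g + g³) = -3 + g + g³)
q(D(-4, 3), 2)*(A(P) - 20) = (7 - 1*2 - 1*2*2²)*((-3 + 11 + 11³) - 20) = (7 - 2 - 1*2*4)*((-3 + 11 + 1331) - 20) = (7 - 2 - 8)*(1339 - 20) = -3*1319 = -3957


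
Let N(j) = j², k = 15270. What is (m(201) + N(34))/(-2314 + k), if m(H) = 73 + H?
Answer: 715/6478 ≈ 0.11037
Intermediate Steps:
(m(201) + N(34))/(-2314 + k) = ((73 + 201) + 34²)/(-2314 + 15270) = (274 + 1156)/12956 = 1430*(1/12956) = 715/6478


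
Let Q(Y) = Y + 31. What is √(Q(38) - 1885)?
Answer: 2*I*√454 ≈ 42.615*I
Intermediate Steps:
Q(Y) = 31 + Y
√(Q(38) - 1885) = √((31 + 38) - 1885) = √(69 - 1885) = √(-1816) = 2*I*√454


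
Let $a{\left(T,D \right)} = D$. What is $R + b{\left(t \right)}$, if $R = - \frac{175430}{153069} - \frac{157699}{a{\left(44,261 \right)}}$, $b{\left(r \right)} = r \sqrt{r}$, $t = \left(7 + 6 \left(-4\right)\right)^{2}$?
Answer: $\frac{57364897252}{13317003} \approx 4307.6$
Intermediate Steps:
$t = 289$ ($t = \left(7 - 24\right)^{2} = \left(-17\right)^{2} = 289$)
$b{\left(r \right)} = r^{\frac{3}{2}}$
$R = - \frac{8061538487}{13317003}$ ($R = - \frac{175430}{153069} - \frac{157699}{261} = - \frac{8061538487}{13317003} \approx -605.36$)
$R + b{\left(t \right)} = - \frac{8061538487}{13317003} + 289^{\frac{3}{2}} = - \frac{8061538487}{13317003} + 4913 = \frac{57364897252}{13317003}$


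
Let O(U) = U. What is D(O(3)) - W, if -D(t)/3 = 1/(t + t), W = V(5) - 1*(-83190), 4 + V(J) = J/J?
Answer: -166375/2 ≈ -83188.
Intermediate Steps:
V(J) = -3 (V(J) = -4 + J/J = -4 + 1 = -3)
W = 83187 (W = -3 - 1*(-83190) = -3 + 83190 = 83187)
D(t) = -3/(2*t) (D(t) = -3/(t + t) = -3*1/(2*t) = -3/(2*t))
D(O(3)) - W = -3/2/3 - 1*83187 = -3/2*⅓ - 83187 = -½ - 83187 = -166375/2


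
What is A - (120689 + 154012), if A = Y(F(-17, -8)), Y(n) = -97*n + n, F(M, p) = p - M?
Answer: -275565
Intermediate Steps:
Y(n) = -96*n
A = -864 (A = -96*(-8 - 1*(-17)) = -96*(-8 + 17) = -96*9 = -864)
A - (120689 + 154012) = -864 - (120689 + 154012) = -864 - 1*274701 = -864 - 274701 = -275565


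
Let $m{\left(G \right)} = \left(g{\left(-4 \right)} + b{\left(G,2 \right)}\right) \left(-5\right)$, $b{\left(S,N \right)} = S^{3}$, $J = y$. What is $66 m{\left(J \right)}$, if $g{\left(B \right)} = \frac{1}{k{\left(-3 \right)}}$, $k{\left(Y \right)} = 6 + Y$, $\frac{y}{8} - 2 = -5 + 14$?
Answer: $-224885870$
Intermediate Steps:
$y = 88$ ($y = 16 + 8 \left(-5 + 14\right) = 16 + 8 \cdot 9 = 16 + 72 = 88$)
$J = 88$
$g{\left(B \right)} = \frac{1}{3}$ ($g{\left(B \right)} = \frac{1}{6 - 3} = \frac{1}{3}$)
$m{\left(G \right)} = - \frac{5}{3} - 5 G^{3}$ ($m{\left(G \right)} = \left(\frac{1}{3} + G^{3}\right) \left(-5\right) = - \frac{5}{3} - 5 G^{3}$)
$66 m{\left(J \right)} = 66 \left(- \frac{5}{3} - 5 \cdot 88^{3}\right) = 66 \left(- \frac{5}{3} - 3407360\right) = 66 \left(- \frac{10222085}{3}\right) = -224885870$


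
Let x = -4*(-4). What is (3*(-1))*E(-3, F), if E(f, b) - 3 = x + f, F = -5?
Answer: -48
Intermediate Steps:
x = 16
E(f, b) = 19 + f (E(f, b) = 3 + (16 + f) = 19 + f)
(3*(-1))*E(-3, F) = (3*(-1))*(19 - 3) = -3*16 = -48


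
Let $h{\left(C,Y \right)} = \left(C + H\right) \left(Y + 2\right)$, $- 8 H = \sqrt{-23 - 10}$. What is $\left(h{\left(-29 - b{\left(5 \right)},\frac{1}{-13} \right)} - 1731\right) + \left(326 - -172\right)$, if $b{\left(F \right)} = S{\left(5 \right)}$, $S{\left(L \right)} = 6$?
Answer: $- \frac{16904}{13} - \frac{25 i \sqrt{33}}{104} \approx -1300.3 - 1.3809 i$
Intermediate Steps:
$b{\left(F \right)} = 6$
$H = - \frac{i \sqrt{33}}{8}$ ($H = - \frac{\sqrt{-23 - 10}}{8} = - \frac{\sqrt{-33}}{8} = - \frac{i \sqrt{33}}{8} \approx - 0.71807 i$)
$h{\left(C,Y \right)} = \left(2 + Y\right) \left(C - \frac{i \sqrt{33}}{8}\right)$ ($h{\left(C,Y \right)} = \left(C - \frac{i \sqrt{33}}{8}\right) \left(Y + 2\right) = \left(C - \frac{i \sqrt{33}}{8}\right) \left(2 + Y\right) = \left(2 + Y\right) \left(C - \frac{i \sqrt{33}}{8}\right)$)
$\left(h{\left(-29 - b{\left(5 \right)},\frac{1}{-13} \right)} - 1731\right) + \left(326 - -172\right) = \left(\left(2 \left(-29 - 6\right) + \frac{-29 - 6}{-13} - \frac{i \sqrt{33}}{4} - \frac{i \sqrt{33}}{8 \left(-13\right)}\right) - 1731\right) + \left(326 - -172\right) = \left(\left(2 \left(-29 - 6\right) + \left(-29 - 6\right) \left(- \frac{1}{13}\right) - \frac{i \sqrt{33}}{4} - \frac{1}{8} i \left(- \frac{1}{13}\right) \sqrt{33}\right) - 1731\right) + \left(326 + 172\right) = \left(\left(2 \left(-35\right) - - \frac{35}{13} - \frac{i \sqrt{33}}{4} + \frac{i \sqrt{33}}{104}\right) - 1731\right) + 498 = \left(\left(-70 + \frac{35}{13} - \frac{i \sqrt{33}}{4} + \frac{i \sqrt{33}}{104}\right) - 1731\right) + 498 = \left(\left(- \frac{875}{13} - \frac{25 i \sqrt{33}}{104}\right) - 1731\right) + 498 = \left(- \frac{23378}{13} - \frac{25 i \sqrt{33}}{104}\right) + 498 = - \frac{16904}{13} - \frac{25 i \sqrt{33}}{104}$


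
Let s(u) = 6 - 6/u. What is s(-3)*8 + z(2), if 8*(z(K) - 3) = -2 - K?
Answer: 133/2 ≈ 66.500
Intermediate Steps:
z(K) = 11/4 - K/8 (z(K) = 3 + (-2 - K)/8 = 3 + (-1/4 - K/8) = 11/4 - K/8)
s(u) = 6 - 6/u
s(-3)*8 + z(2) = (6 - 6/(-3))*8 + (11/4 - 1/8*2) = (6 - 6*(-1/3))*8 + (11/4 - 1/4) = (6 + 2)*8 + 5/2 = 8*8 + 5/2 = 64 + 5/2 = 133/2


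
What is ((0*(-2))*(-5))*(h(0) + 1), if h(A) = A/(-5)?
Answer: 0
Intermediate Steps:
h(A) = -A/5 (h(A) = A*(-⅕) = -A/5)
((0*(-2))*(-5))*(h(0) + 1) = ((0*(-2))*(-5))*(-⅕*0 + 1) = (0*(-5))*(0 + 1) = 0*1 = 0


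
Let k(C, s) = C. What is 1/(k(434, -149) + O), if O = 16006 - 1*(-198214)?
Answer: 1/214654 ≈ 4.6587e-6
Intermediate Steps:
O = 214220 (O = 16006 + 198214 = 214220)
1/(k(434, -149) + O) = 1/(434 + 214220) = 1/214654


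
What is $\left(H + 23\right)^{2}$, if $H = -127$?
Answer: $10816$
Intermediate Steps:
$\left(H + 23\right)^{2} = \left(-127 + 23\right)^{2} = \left(-104\right)^{2} = 10816$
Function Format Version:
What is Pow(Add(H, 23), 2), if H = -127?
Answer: 10816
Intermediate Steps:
Pow(Add(H, 23), 2) = Pow(Add(-127, 23), 2) = Pow(-104, 2) = 10816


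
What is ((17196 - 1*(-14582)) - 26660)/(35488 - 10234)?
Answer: 853/4209 ≈ 0.20266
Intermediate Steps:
((17196 - 1*(-14582)) - 26660)/(35488 - 10234) = ((17196 + 14582) - 26660)/25254 = (31778 - 26660)*(1/25254) = 5118*(1/25254) = 853/4209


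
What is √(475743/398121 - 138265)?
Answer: I*√2434984312533218/132707 ≈ 371.84*I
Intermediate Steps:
√(475743/398121 - 138265) = √(475743*(1/398121) - 138265) = √(158581/132707 - 138265) = √(-18348574774/132707) = I*√2434984312533218/132707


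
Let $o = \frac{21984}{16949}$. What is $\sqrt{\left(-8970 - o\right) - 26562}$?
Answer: $\frac{2 i \sqrt{2551900134387}}{16949} \approx 188.5 i$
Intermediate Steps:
$o = \frac{21984}{16949}$ ($o = 21984 \cdot \frac{1}{16949} = \frac{21984}{16949} \approx 1.2971$)
$\sqrt{\left(-8970 - o\right) - 26562} = \sqrt{\left(-8970 - \frac{21984}{16949}\right) - 26562} = \sqrt{- \frac{152054514}{16949} - 26562} = \sqrt{- \frac{602253852}{16949}} = \frac{2 i \sqrt{2551900134387}}{16949}$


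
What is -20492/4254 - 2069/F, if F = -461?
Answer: -322643/980547 ≈ -0.32904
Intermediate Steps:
-20492/4254 - 2069/F = -20492/4254 - 2069/(-461) = -20492*1/4254 - 2069*(-1/461) = -10246/2127 + 2069/461 = -322643/980547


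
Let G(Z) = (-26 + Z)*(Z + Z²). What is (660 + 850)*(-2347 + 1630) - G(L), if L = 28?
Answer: -1084294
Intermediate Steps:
(660 + 850)*(-2347 + 1630) - G(L) = (660 + 850)*(-2347 + 1630) - 28*(-26 + 28² - 25*28) = 1510*(-717) - 28*(-26 + 784 - 700) = -1082670 - 28*58 = -1082670 - 1*1624 = -1082670 - 1624 = -1084294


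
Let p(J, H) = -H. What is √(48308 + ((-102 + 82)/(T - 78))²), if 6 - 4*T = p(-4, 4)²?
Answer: 2*√313048317/161 ≈ 219.79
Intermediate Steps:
T = -5/2 (T = 3/2 - (-1*4)²/4 = 3/2 - ¼*(-4)² = 3/2 - ¼*16 = 3/2 - 4 = -5/2 ≈ -2.5000)
√(48308 + ((-102 + 82)/(T - 78))²) = √(48308 + ((-102 + 82)/(-5/2 - 78))²) = √(48308 + (-20/(-161/2))²) = √(48308 + (-20*(-2/161))²) = √(48308 + (40/161)²) = √(48308 + 1600/25921) = √(1252193268/25921) = 2*√313048317/161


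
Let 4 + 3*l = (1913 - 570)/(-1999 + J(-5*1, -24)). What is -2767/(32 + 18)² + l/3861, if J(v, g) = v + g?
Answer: -8127670501/7340726250 ≈ -1.1072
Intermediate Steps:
J(v, g) = g + v
l = -9455/6084 (l = -4/3 + ((1913 - 570)/(-1999 + (-24 - 5*1)))/3 = -4/3 + (1343/(-1999 + (-24 - 5)))/3 = -4/3 + (1343/(-1999 - 29))/3 = -4/3 + (1343/(-2028))/3 = -4/3 + (1343*(-1/2028))/3 = -4/3 + (⅓)*(-1343/2028) = -4/3 - 1343/6084 = -9455/6084 ≈ -1.5541)
-2767/(32 + 18)² + l/3861 = -2767/(32 + 18)² - 9455/6084/3861 = -2767/(50²) - 9455/6084*1/3861 = -2767/2500 - 9455/23490324 = -8127670501/7340726250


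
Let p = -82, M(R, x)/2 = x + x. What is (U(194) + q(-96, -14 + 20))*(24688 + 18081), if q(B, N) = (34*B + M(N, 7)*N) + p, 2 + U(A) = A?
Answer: -127708234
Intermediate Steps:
M(R, x) = 4*x (M(R, x) = 2*(x + x) = 2*(2*x) = 4*x)
U(A) = -2 + A
q(B, N) = -82 + 28*N + 34*B (q(B, N) = (34*B + (4*7)*N) - 82 = (34*B + 28*N) - 82 = (28*N + 34*B) - 82 = -82 + 28*N + 34*B)
(U(194) + q(-96, -14 + 20))*(24688 + 18081) = ((-2 + 194) + (-82 + 28*(-14 + 20) + 34*(-96)))*(24688 + 18081) = (192 + (-82 + 28*6 - 3264))*42769 = (192 + (-82 + 168 - 3264))*42769 = (192 - 3178)*42769 = -2986*42769 = -127708234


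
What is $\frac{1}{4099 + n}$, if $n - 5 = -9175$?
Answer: $- \frac{1}{5071} \approx -0.0001972$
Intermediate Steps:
$n = -9170$ ($n = 5 - 9175 = -9170$)
$\frac{1}{4099 + n} = \frac{1}{4099 - 9170} = \frac{1}{-5071} = - \frac{1}{5071}$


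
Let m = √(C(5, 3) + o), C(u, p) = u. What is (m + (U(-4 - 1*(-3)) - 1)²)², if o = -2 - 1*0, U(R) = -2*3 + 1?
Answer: (36 + √3)² ≈ 1423.7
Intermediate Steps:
U(R) = -5 (U(R) = -6 + 1 = -5)
o = -2 (o = -2 + 0 = -2)
m = √3 (m = √(5 - 2) = √3 ≈ 1.7320)
(m + (U(-4 - 1*(-3)) - 1)²)² = (√3 + (-5 - 1)²)² = (√3 + (-6)²)² = (√3 + 36)² = (36 + √3)²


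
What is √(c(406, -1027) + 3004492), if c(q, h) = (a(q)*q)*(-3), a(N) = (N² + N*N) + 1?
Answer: I*√398537222 ≈ 19963.0*I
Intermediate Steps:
a(N) = 1 + 2*N² (a(N) = (N² + N²) + 1 = 2*N² + 1 = 1 + 2*N²)
c(q, h) = -3*q*(1 + 2*q²) (c(q, h) = ((1 + 2*q²)*q)*(-3) = (q*(1 + 2*q²))*(-3) = -3*q*(1 + 2*q²))
√(c(406, -1027) + 3004492) = √((-6*406³ - 3*406) + 3004492) = √((-6*66923416 - 1218) + 3004492) = √((-401540496 - 1218) + 3004492) = √(-401541714 + 3004492) = √(-398537222) = I*√398537222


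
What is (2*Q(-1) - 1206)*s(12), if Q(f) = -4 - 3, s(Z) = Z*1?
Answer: -14640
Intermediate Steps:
s(Z) = Z
Q(f) = -7
(2*Q(-1) - 1206)*s(12) = (2*(-7) - 1206)*12 = (-14 - 1206)*12 = -1220*12 = -14640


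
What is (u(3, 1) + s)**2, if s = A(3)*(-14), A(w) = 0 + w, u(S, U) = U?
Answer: 1681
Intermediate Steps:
A(w) = w
s = -42 (s = 3*(-14) = -42)
(u(3, 1) + s)**2 = (1 - 42)**2 = (-41)**2 = 1681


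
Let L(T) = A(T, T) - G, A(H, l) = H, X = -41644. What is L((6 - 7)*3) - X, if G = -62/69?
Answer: 2873291/69 ≈ 41642.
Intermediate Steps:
G = -62/69 (G = -62*1/69 = -62/69 ≈ -0.89855)
L(T) = 62/69 + T (L(T) = T - 1*(-62/69) = T + 62/69 = 62/69 + T)
L((6 - 7)*3) - X = (62/69 + (6 - 7)*3) - 1*(-41644) = (62/69 - 1*3) + 41644 = (62/69 - 3) + 41644 = -145/69 + 41644 = 2873291/69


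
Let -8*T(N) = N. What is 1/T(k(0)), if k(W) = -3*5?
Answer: 8/15 ≈ 0.53333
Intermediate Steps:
k(W) = -15
T(N) = -N/8
1/T(k(0)) = 1/(-⅛*(-15)) = 1/(15/8) = 8/15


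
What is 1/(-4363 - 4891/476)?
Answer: -476/2081679 ≈ -0.00022866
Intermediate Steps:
1/(-4363 - 4891/476) = 1/(-2081679/476) = -476/2081679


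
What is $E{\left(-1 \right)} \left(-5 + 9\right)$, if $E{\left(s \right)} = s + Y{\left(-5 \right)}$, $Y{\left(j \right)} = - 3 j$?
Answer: $56$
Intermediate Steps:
$E{\left(s \right)} = 15 + s$ ($E{\left(s \right)} = s - -15 = s + 15 = 15 + s$)
$E{\left(-1 \right)} \left(-5 + 9\right) = \left(15 - 1\right) \left(-5 + 9\right) = 14 \cdot 4 = 56$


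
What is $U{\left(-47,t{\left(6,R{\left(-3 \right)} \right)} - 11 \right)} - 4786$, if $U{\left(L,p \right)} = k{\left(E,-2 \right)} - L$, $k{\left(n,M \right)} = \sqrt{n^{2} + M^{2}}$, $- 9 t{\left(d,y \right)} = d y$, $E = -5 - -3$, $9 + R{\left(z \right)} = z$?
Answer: $-4739 + 2 \sqrt{2} \approx -4736.2$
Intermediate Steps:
$R{\left(z \right)} = -9 + z$
$E = -2$ ($E = -5 + 3 = -2$)
$t{\left(d,y \right)} = - \frac{d y}{9}$
$k{\left(n,M \right)} = \sqrt{M^{2} + n^{2}}$
$U{\left(L,p \right)} = - L + 2 \sqrt{2}$ ($U{\left(L,p \right)} = \sqrt{\left(-2\right)^{2} + \left(-2\right)^{2}} - L = \sqrt{4 + 4} - L = \sqrt{8} - L = 2 \sqrt{2} - L = - L + 2 \sqrt{2}$)
$U{\left(-47,t{\left(6,R{\left(-3 \right)} \right)} - 11 \right)} - 4786 = \left(\left(-1\right) \left(-47\right) + 2 \sqrt{2}\right) - 4786 = \left(47 + 2 \sqrt{2}\right) - 4786 = -4739 + 2 \sqrt{2}$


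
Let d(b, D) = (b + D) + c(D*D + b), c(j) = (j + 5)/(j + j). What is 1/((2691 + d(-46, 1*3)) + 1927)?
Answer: 37/169291 ≈ 0.00021856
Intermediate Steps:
c(j) = (5 + j)/(2*j) (c(j) = (5 + j)/((2*j)) = (5 + j)*(1/(2*j)) = (5 + j)/(2*j))
d(b, D) = D + b + (5 + b + D²)/(2*(b + D²)) (d(b, D) = (b + D) + (5 + (D*D + b))/(2*(D*D + b)) = (D + b) + (5 + (D² + b))/(2*(D² + b)) = (D + b) + (5 + (b + D²))/(2*(b + D²)) = (D + b) + (5 + b + D²)/(2*(b + D²)) = D + b + (5 + b + D²)/(2*(b + D²)))
1/((2691 + d(-46, 1*3)) + 1927) = 1/((2691 + (5 - 46 + (1*3)² + 2*(1*3 - 46)*(-46 + (1*3)²))/(2*(-46 + (1*3)²))) + 1927) = 1/((2691 + (5 - 46 + 3² + 2*(3 - 46)*(-46 + 3²))/(2*(-46 + 3²))) + 1927) = 1/((2691 + (5 - 46 + 9 + 2*(-43)*(-46 + 9))/(2*(-46 + 9))) + 1927) = 1/((2691 + (½)*(5 - 46 + 9 + 2*(-43)*(-37))/(-37)) + 1927) = 1/((2691 + (½)*(-1/37)*(5 - 46 + 9 + 3182)) + 1927) = 1/((2691 + (½)*(-1/37)*3150) + 1927) = 1/((2691 - 1575/37) + 1927) = 1/(97992/37 + 1927) = 1/(169291/37) = 37/169291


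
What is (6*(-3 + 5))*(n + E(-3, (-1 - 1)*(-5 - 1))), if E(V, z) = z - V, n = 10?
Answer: 300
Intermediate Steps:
(6*(-3 + 5))*(n + E(-3, (-1 - 1)*(-5 - 1))) = (6*(-3 + 5))*(10 + ((-1 - 1)*(-5 - 1) - 1*(-3))) = (6*2)*(10 + (-2*(-6) + 3)) = 12*(10 + (12 + 3)) = 12*(10 + 15) = 12*25 = 300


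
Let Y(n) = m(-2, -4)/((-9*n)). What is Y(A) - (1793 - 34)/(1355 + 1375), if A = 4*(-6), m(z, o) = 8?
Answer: -14921/24570 ≈ -0.60729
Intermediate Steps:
A = -24
Y(n) = -8/(9*n) (Y(n) = 8/((-9*n)) = 8*(-1/(9*n)) = -8/(9*n))
Y(A) - (1793 - 34)/(1355 + 1375) = -8/9/(-24) - (1793 - 34)/(1355 + 1375) = -8/9*(-1/24) - 1759/2730 = 1/27 - 1759/2730 = -14921/24570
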